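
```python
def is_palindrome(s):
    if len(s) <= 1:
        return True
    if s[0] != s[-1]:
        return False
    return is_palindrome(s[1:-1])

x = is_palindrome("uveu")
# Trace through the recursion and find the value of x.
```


is_palindrome("uveu")
"uveu": s[0]='u' == s[-1]='u' -> is_palindrome("ve")
"ve": s[0]='v' != s[-1]='e' -> False
= False


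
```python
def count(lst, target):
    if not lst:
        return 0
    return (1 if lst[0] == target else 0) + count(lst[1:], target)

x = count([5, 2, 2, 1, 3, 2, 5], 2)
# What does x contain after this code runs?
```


count([5, 2, 2, 1, 3, 2, 5], 2)
lst[0]=5 != 2: 0 + count([2, 2, 1, 3, 2, 5], 2)
lst[0]=2 == 2: 1 + count([2, 1, 3, 2, 5], 2)
lst[0]=2 == 2: 1 + count([1, 3, 2, 5], 2)
lst[0]=1 != 2: 0 + count([3, 2, 5], 2)
lst[0]=3 != 2: 0 + count([2, 5], 2)
lst[0]=2 == 2: 1 + count([5], 2)
lst[0]=5 != 2: 0 + count([], 2)
= 3


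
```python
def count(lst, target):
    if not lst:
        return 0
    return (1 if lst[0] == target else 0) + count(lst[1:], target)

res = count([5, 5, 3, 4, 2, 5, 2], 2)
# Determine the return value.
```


count([5, 5, 3, 4, 2, 5, 2], 2)
lst[0]=5 != 2: 0 + count([5, 3, 4, 2, 5, 2], 2)
lst[0]=5 != 2: 0 + count([3, 4, 2, 5, 2], 2)
lst[0]=3 != 2: 0 + count([4, 2, 5, 2], 2)
lst[0]=4 != 2: 0 + count([2, 5, 2], 2)
lst[0]=2 == 2: 1 + count([5, 2], 2)
lst[0]=5 != 2: 0 + count([2], 2)
lst[0]=2 == 2: 1 + count([], 2)
= 2


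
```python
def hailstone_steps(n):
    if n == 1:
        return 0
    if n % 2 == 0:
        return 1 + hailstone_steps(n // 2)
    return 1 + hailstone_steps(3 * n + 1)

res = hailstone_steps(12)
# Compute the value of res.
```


hailstone_steps(12)
12 is even -> hailstone_steps(6)
6 is even -> hailstone_steps(3)
3 is odd -> 3*3+1 = 10 -> hailstone_steps(10)
10 is even -> hailstone_steps(5)
5 is odd -> 3*5+1 = 16 -> hailstone_steps(16)
16 is even -> hailstone_steps(8)
8 is even -> hailstone_steps(4)
4 is even -> hailstone_steps(2)
2 is even -> hailstone_steps(1)
Reached 1 after 9 steps
= 9


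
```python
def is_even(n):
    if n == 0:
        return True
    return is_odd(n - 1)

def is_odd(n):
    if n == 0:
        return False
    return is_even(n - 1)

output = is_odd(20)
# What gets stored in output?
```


is_odd(20)
= is_even(19)
= is_odd(18)
= is_even(17)
= is_odd(16)
= is_even(15)
= is_odd(14)
= is_even(13)
= is_odd(12)
= is_even(11)
= is_odd(10)
= is_even(9)
= is_odd(8)
= is_even(7)
= is_odd(6)
= is_even(5)
= is_odd(4)
= is_even(3)
= is_odd(2)
= is_even(1)
= is_odd(0)
n == 0: return False
= False


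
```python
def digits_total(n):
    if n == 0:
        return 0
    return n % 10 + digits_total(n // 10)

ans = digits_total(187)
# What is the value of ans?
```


digits_total(187)
= 7 + digits_total(18)
= 7 + 8 + digits_total(1)
= 7 + 8 + 1 + digits_total(0)
= 7 + 8 + 1 + 0
= 16


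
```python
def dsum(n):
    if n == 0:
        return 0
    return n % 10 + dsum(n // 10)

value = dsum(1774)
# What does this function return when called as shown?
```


dsum(1774)
= 4 + dsum(177)
= 4 + 7 + dsum(17)
= 4 + 7 + 7 + dsum(1)
= 4 + 7 + 7 + 1 + dsum(0)
= 4 + 7 + 7 + 1 + 0
= 19


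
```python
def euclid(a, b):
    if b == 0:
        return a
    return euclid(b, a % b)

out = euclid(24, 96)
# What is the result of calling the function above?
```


euclid(24, 96)
= euclid(96, 24 % 96) = euclid(96, 24)
= euclid(24, 96 % 24) = euclid(24, 0)
b == 0, return a = 24


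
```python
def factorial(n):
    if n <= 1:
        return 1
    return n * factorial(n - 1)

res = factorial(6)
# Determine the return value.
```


factorial(6)
= 6 * factorial(5)
= 6 * 5 * factorial(4)
= 6 * 5 * 4 * factorial(3)
= 6 * 5 * 4 * 3 * factorial(2)
= 6 * 5 * 4 * 3 * 2 * factorial(1)
= 6 * 5 * 4 * 3 * 2 * 1
= 720


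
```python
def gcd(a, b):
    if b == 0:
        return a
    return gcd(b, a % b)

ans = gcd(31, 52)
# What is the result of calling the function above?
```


gcd(31, 52)
= gcd(52, 31 % 52) = gcd(52, 31)
= gcd(31, 52 % 31) = gcd(31, 21)
= gcd(21, 31 % 21) = gcd(21, 10)
= gcd(10, 21 % 10) = gcd(10, 1)
= gcd(1, 10 % 1) = gcd(1, 0)
b == 0, return a = 1


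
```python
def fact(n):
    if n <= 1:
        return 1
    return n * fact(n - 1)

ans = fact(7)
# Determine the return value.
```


fact(7)
= 7 * fact(6)
= 7 * 6 * fact(5)
= 7 * 6 * 5 * fact(4)
= 7 * 6 * 5 * 4 * fact(3)
= 7 * 6 * 5 * 4 * 3 * fact(2)
= 7 * 6 * 5 * 4 * 3 * 2 * fact(1)
= 7 * 6 * 5 * 4 * 3 * 2 * 1
= 5040


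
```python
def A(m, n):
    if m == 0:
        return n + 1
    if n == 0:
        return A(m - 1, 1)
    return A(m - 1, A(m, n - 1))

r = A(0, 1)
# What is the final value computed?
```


A(0, 1)
m == 0: return 1 + 1 = 2
= 2


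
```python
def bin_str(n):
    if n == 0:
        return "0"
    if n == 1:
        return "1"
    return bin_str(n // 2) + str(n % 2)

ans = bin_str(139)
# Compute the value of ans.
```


bin_str(139)
= bin_str(69) + "1"
= bin_str(34) + "1" + "1"
= bin_str(17) + "0" + "1" + "1"
= bin_str(8) + "1" + "0" + "1" + "1"
= bin_str(4) + "0" + "1" + "0" + "1" + "1"
= bin_str(2) + "0" + "0" + "1" + "0" + "1" + "1"
= bin_str(1) + "0" + "0" + "0" + "1" + "0" + "1" + "1"
= "1" + "0" + "0" + "0" + "1" + "0" + "1" + "1"
= "10001011"


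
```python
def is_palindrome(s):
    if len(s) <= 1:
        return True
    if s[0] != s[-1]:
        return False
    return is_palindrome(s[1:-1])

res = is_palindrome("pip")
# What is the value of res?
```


is_palindrome("pip")
"pip": s[0]='p' == s[-1]='p' -> is_palindrome("i")
"i": len <= 1 -> True
= True


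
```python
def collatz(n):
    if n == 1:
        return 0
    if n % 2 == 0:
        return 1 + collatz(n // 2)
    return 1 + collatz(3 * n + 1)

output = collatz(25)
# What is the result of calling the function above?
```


collatz(25)
25 is odd -> 3*25+1 = 76 -> collatz(76)
76 is even -> collatz(38)
38 is even -> collatz(19)
19 is odd -> 3*19+1 = 58 -> collatz(58)
58 is even -> collatz(29)
29 is odd -> 3*29+1 = 88 -> collatz(88)
88 is even -> collatz(44)
44 is even -> collatz(22)
22 is even -> collatz(11)
11 is odd -> 3*11+1 = 34 -> collatz(34)
34 is even -> collatz(17)
17 is odd -> 3*17+1 = 52 -> collatz(52)
52 is even -> collatz(26)
26 is even -> collatz(13)
13 is odd -> 3*13+1 = 40 -> collatz(40)
40 is even -> collatz(20)
20 is even -> collatz(10)
10 is even -> collatz(5)
5 is odd -> 3*5+1 = 16 -> collatz(16)
16 is even -> collatz(8)
8 is even -> collatz(4)
4 is even -> collatz(2)
2 is even -> collatz(1)
Reached 1 after 23 steps
= 23


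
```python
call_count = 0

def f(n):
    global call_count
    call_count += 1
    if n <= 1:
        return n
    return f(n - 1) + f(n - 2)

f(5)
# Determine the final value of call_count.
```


f(5) calls f(4) and f(3); each non-base call branches into two more.
Let C(k) = total number of calls made by f(k), including the call to f(k) itself.
Base cases: C(0) = 1, C(1) = 1
Recurrence: C(k) = 1 + C(k-1) + C(k-2)
  C(2) = 1 + C(1) + C(0) = 1 + 1 + 1 = 3
  C(3) = 1 + C(2) + C(1) = 1 + 3 + 1 = 5
  C(4) = 1 + C(3) + C(2) = 1 + 5 + 3 = 9
  C(5) = 1 + C(4) + C(3) = 1 + 9 + 5 = 15
Total calls = C(5) = 15


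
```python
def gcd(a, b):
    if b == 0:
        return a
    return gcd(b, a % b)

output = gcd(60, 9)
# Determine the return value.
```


gcd(60, 9)
= gcd(9, 60 % 9) = gcd(9, 6)
= gcd(6, 9 % 6) = gcd(6, 3)
= gcd(3, 6 % 3) = gcd(3, 0)
b == 0, return a = 3


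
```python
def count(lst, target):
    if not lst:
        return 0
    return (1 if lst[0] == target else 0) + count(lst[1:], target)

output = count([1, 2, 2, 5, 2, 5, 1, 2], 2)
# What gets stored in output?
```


count([1, 2, 2, 5, 2, 5, 1, 2], 2)
lst[0]=1 != 2: 0 + count([2, 2, 5, 2, 5, 1, 2], 2)
lst[0]=2 == 2: 1 + count([2, 5, 2, 5, 1, 2], 2)
lst[0]=2 == 2: 1 + count([5, 2, 5, 1, 2], 2)
lst[0]=5 != 2: 0 + count([2, 5, 1, 2], 2)
lst[0]=2 == 2: 1 + count([5, 1, 2], 2)
lst[0]=5 != 2: 0 + count([1, 2], 2)
lst[0]=1 != 2: 0 + count([2], 2)
lst[0]=2 == 2: 1 + count([], 2)
= 4


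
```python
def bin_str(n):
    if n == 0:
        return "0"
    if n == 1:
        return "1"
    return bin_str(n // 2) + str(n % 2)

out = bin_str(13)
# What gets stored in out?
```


bin_str(13)
= bin_str(6) + "1"
= bin_str(3) + "0" + "1"
= bin_str(1) + "1" + "0" + "1"
= "1" + "1" + "0" + "1"
= "1101"


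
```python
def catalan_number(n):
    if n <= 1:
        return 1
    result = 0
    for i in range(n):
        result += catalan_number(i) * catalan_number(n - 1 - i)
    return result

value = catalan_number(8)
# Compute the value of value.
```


catalan_number(8)
= sum of catalan_number(i) * catalan_number(8-1-i) for i in 0..7
First compute sub-values bottom-up:
  catalan_number(0) = 1, catalan_number(1) = 1
  catalan_number(2) = 1*1 + 1*1 = 2
  catalan_number(3) = 1*2 + 1*1 + 2*1 = 5
  catalan_number(4) = 1*5 + 1*2 + 2*1 + 5*1 = 14
  catalan_number(5) = 1*14 + 1*5 + 2*2 + 5*1 + 14*1 = 42
  catalan_number(6) = 1*42 + 1*14 + 2*5 + 5*2 + 14*1 + 42*1 = 132
  catalan_number(7) = 1*132 + 1*42 + 2*14 + 5*5 + 14*2 + 42*1 + 132*1 = 429
Now catalan_number(8):
  catalan_number(0)*catalan_number(7) = 1*429 = 429
  catalan_number(1)*catalan_number(6) = 1*132 = 132
  catalan_number(2)*catalan_number(5) = 2*42 = 84
  catalan_number(3)*catalan_number(4) = 5*14 = 70
  catalan_number(4)*catalan_number(3) = 14*5 = 70
  catalan_number(5)*catalan_number(2) = 42*2 = 84
  catalan_number(6)*catalan_number(1) = 132*1 = 132
  catalan_number(7)*catalan_number(0) = 429*1 = 429
= 429 + 132 + 84 + 70 + 70 + 84 + 132 + 429
= 1430


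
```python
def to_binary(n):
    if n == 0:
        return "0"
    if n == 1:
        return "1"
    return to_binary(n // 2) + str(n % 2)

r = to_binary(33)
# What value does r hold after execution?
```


to_binary(33)
= to_binary(16) + "1"
= to_binary(8) + "0" + "1"
= to_binary(4) + "0" + "0" + "1"
= to_binary(2) + "0" + "0" + "0" + "1"
= to_binary(1) + "0" + "0" + "0" + "0" + "1"
= "1" + "0" + "0" + "0" + "0" + "1"
= "100001"


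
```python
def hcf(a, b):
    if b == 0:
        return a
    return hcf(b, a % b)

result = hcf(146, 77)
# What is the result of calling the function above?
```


hcf(146, 77)
= hcf(77, 146 % 77) = hcf(77, 69)
= hcf(69, 77 % 69) = hcf(69, 8)
= hcf(8, 69 % 8) = hcf(8, 5)
= hcf(5, 8 % 5) = hcf(5, 3)
= hcf(3, 5 % 3) = hcf(3, 2)
= hcf(2, 3 % 2) = hcf(2, 1)
= hcf(1, 2 % 1) = hcf(1, 0)
b == 0, return a = 1


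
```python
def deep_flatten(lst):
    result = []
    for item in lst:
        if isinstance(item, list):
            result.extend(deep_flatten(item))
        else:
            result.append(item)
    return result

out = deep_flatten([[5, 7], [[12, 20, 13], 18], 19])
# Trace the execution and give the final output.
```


deep_flatten([[5, 7], [[12, 20, 13], 18], 19])
Processing each element:
  [5, 7] is a list -> deep_flatten recursively -> [5, 7]
  [[12, 20, 13], 18] is a list -> deep_flatten recursively -> [12, 20, 13, 18]
  19 is not a list -> append 19
= [5, 7, 12, 20, 13, 18, 19]


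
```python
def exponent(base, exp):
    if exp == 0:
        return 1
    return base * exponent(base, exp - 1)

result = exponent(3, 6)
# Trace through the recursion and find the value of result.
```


exponent(3, 6)
= 3 * exponent(3, 5)
= 3 * 3 * exponent(3, 4)
= 3 * 3 * 3 * exponent(3, 3)
= 3 * 3 * 3 * 3 * exponent(3, 2)
= 3 * 3 * 3 * 3 * 3 * exponent(3, 1)
= 3 * 3 * 3 * 3 * 3 * 3 * exponent(3, 0)
= 3 * 3 * 3 * 3 * 3 * 3 * 1
= 729


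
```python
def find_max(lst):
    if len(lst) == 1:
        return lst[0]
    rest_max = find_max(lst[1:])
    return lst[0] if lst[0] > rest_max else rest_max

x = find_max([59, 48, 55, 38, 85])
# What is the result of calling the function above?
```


find_max([59, 48, 55, 38, 85])
= compare 59 with find_max([48, 55, 38, 85])
= compare 48 with find_max([55, 38, 85])
= compare 55 with find_max([38, 85])
= compare 38 with find_max([85])
Base: find_max([85]) = 85
compare 38 with 85: max = 85
compare 55 with 85: max = 85
compare 48 with 85: max = 85
compare 59 with 85: max = 85
= 85


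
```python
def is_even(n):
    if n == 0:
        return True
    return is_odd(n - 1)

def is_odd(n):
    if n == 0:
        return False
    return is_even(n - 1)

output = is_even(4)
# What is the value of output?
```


is_even(4)
= is_odd(3)
= is_even(2)
= is_odd(1)
= is_even(0)
n == 0: return True
= True


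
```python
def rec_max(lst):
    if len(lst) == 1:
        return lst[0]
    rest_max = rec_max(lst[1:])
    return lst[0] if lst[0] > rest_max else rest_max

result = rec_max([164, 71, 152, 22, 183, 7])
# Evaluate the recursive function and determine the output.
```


rec_max([164, 71, 152, 22, 183, 7])
= compare 164 with rec_max([71, 152, 22, 183, 7])
= compare 71 with rec_max([152, 22, 183, 7])
= compare 152 with rec_max([22, 183, 7])
= compare 22 with rec_max([183, 7])
= compare 183 with rec_max([7])
Base: rec_max([7]) = 7
compare 183 with 7: max = 183
compare 22 with 183: max = 183
compare 152 with 183: max = 183
compare 71 with 183: max = 183
compare 164 with 183: max = 183
= 183


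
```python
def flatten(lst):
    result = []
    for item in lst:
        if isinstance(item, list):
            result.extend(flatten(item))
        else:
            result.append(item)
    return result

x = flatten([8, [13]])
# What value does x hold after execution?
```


flatten([8, [13]])
Processing each element:
  8 is not a list -> append 8
  [13] is a list -> flatten recursively -> [13]
= [8, 13]


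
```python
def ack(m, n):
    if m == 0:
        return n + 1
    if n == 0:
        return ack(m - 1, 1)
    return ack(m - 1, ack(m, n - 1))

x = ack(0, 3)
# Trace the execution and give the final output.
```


ack(0, 3)
m == 0: return 3 + 1 = 4
= 4


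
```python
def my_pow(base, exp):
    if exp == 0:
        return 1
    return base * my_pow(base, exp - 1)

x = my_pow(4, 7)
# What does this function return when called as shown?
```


my_pow(4, 7)
= 4 * my_pow(4, 6)
= 4 * 4 * my_pow(4, 5)
= 4 * 4 * 4 * my_pow(4, 4)
= 4 * 4 * 4 * 4 * my_pow(4, 3)
= 4 * 4 * 4 * 4 * 4 * my_pow(4, 2)
= 4 * 4 * 4 * 4 * 4 * 4 * my_pow(4, 1)
= 4 * 4 * 4 * 4 * 4 * 4 * 4 * my_pow(4, 0)
= 4 * 4 * 4 * 4 * 4 * 4 * 4 * 1
= 16384


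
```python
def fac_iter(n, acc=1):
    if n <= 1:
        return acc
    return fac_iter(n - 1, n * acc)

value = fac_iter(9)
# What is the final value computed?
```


fac_iter(9, 1)
= fac_iter(8, 9 * 1) = fac_iter(8, 9)
= fac_iter(7, 8 * 9) = fac_iter(7, 72)
= fac_iter(6, 7 * 72) = fac_iter(6, 504)
= fac_iter(5, 6 * 504) = fac_iter(5, 3024)
= fac_iter(4, 5 * 3024) = fac_iter(4, 15120)
= fac_iter(3, 4 * 15120) = fac_iter(3, 60480)
= fac_iter(2, 3 * 60480) = fac_iter(2, 181440)
= fac_iter(1, 2 * 181440) = fac_iter(1, 362880)
n <= 1, return acc = 362880


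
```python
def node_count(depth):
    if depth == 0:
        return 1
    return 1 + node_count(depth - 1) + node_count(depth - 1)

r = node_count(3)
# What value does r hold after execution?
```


node_count(3)
= 1 + node_count(2) + node_count(2)
= 1 + 2 * node_count(2)
node_count(k) = 2^(k+1) - 1
node_count(0) = 1
node_count(1) = 3
node_count(2) = 7
node_count(3) = 15
node_count(3) = 2^4 - 1 = 15


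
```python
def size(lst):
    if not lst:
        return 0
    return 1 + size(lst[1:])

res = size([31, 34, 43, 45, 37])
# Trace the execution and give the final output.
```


size([31, 34, 43, 45, 37])
= 1 + size([34, 43, 45, 37])
= 1 + 1 + size([43, 45, 37])
= 1 + 1 + 1 + size([45, 37])
= 1 + 1 + 1 + 1 + size([37])
= 1 + 1 + 1 + 1 + 1 + size([])
= 1 + 1 + 1 + 1 + 1 + 0
= 5


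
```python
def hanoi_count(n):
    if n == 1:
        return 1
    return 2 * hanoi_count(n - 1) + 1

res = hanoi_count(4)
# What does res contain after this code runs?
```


hanoi_count(4)
= 2 * hanoi_count(3) + 1
= 2 * (2 * hanoi_count(2) + 1) + 1
= 2 * (2 * (2 * hanoi_count(1) + 1) + 1) + 1
Now compute bottom-up:
hanoi_count(1) = 1
hanoi_count(2) = 2 * 1 + 1 = 3
hanoi_count(3) = 2 * 3 + 1 = 7
hanoi_count(4) = 2 * 7 + 1 = 15
= 15


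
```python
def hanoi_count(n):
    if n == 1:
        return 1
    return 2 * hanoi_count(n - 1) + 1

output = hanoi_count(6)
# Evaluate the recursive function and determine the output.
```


hanoi_count(6)
= 2 * hanoi_count(5) + 1
= 2 * (2 * hanoi_count(4) + 1) + 1
= 2 * (2 * (2 * hanoi_count(3) + 1) + 1) + 1
= 2 * (2 * (2 * (2 * hanoi_count(2) + 1) + 1) + 1) + 1
= 2 * (2 * (2 * (2 * (2 * hanoi_count(1) + 1) + 1) + 1) + 1) + 1
Now compute bottom-up:
hanoi_count(1) = 1
hanoi_count(2) = 2 * 1 + 1 = 3
hanoi_count(3) = 2 * 3 + 1 = 7
hanoi_count(4) = 2 * 7 + 1 = 15
hanoi_count(5) = 2 * 15 + 1 = 31
hanoi_count(6) = 2 * 31 + 1 = 63
= 63


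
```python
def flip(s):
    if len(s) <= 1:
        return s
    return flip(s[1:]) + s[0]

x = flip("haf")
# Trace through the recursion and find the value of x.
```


flip("haf")
= flip("af") + "h"
= flip("f") + "a" + "h"
= "f" + "a" + "h"
= "fah"


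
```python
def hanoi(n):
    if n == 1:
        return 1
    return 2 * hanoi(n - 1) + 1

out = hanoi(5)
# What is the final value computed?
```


hanoi(5)
= 2 * hanoi(4) + 1
= 2 * (2 * hanoi(3) + 1) + 1
= 2 * (2 * (2 * hanoi(2) + 1) + 1) + 1
= 2 * (2 * (2 * (2 * hanoi(1) + 1) + 1) + 1) + 1
Now compute bottom-up:
hanoi(1) = 1
hanoi(2) = 2 * 1 + 1 = 3
hanoi(3) = 2 * 3 + 1 = 7
hanoi(4) = 2 * 7 + 1 = 15
hanoi(5) = 2 * 15 + 1 = 31
= 31


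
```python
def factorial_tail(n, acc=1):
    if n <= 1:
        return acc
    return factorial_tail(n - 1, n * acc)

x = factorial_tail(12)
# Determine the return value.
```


factorial_tail(12, 1)
= factorial_tail(11, 12 * 1) = factorial_tail(11, 12)
= factorial_tail(10, 11 * 12) = factorial_tail(10, 132)
= factorial_tail(9, 10 * 132) = factorial_tail(9, 1320)
= factorial_tail(8, 9 * 1320) = factorial_tail(8, 11880)
= factorial_tail(7, 8 * 11880) = factorial_tail(7, 95040)
= factorial_tail(6, 7 * 95040) = factorial_tail(6, 665280)
= factorial_tail(5, 6 * 665280) = factorial_tail(5, 3991680)
= factorial_tail(4, 5 * 3991680) = factorial_tail(4, 19958400)
= factorial_tail(3, 4 * 19958400) = factorial_tail(3, 79833600)
= factorial_tail(2, 3 * 79833600) = factorial_tail(2, 239500800)
= factorial_tail(1, 2 * 239500800) = factorial_tail(1, 479001600)
n <= 1, return acc = 479001600


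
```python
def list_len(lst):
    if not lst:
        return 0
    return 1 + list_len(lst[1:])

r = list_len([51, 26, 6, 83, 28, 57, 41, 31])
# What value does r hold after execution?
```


list_len([51, 26, 6, 83, 28, 57, 41, 31])
= 1 + list_len([26, 6, 83, 28, 57, 41, 31])
= 1 + 1 + list_len([6, 83, 28, 57, 41, 31])
= 1 + 1 + 1 + list_len([83, 28, 57, 41, 31])
= 1 + 1 + 1 + 1 + list_len([28, 57, 41, 31])
= 1 + 1 + 1 + 1 + 1 + list_len([57, 41, 31])
= 1 + 1 + 1 + 1 + 1 + 1 + list_len([41, 31])
= 1 + 1 + 1 + 1 + 1 + 1 + 1 + list_len([31])
= 1 + 1 + 1 + 1 + 1 + 1 + 1 + 1 + list_len([])
= 1 + 1 + 1 + 1 + 1 + 1 + 1 + 1 + 0
= 8


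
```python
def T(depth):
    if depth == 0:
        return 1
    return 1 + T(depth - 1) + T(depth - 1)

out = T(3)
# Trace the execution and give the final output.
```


T(3)
= 1 + T(2) + T(2)
= 1 + 2 * T(2)
T(k) = 2^(k+1) - 1
T(0) = 1
T(1) = 3
T(2) = 7
T(3) = 15
T(3) = 2^4 - 1 = 15


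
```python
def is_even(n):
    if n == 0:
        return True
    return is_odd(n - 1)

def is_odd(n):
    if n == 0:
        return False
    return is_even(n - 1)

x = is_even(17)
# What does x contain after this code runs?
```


is_even(17)
= is_odd(16)
= is_even(15)
= is_odd(14)
= is_even(13)
= is_odd(12)
= is_even(11)
= is_odd(10)
= is_even(9)
= is_odd(8)
= is_even(7)
= is_odd(6)
= is_even(5)
= is_odd(4)
= is_even(3)
= is_odd(2)
= is_even(1)
= is_odd(0)
n == 0: return False
= False


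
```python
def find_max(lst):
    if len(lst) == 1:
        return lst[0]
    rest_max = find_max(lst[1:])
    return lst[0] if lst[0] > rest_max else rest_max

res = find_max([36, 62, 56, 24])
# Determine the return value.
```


find_max([36, 62, 56, 24])
= compare 36 with find_max([62, 56, 24])
= compare 62 with find_max([56, 24])
= compare 56 with find_max([24])
Base: find_max([24]) = 24
compare 56 with 24: max = 56
compare 62 with 56: max = 62
compare 36 with 62: max = 62
= 62


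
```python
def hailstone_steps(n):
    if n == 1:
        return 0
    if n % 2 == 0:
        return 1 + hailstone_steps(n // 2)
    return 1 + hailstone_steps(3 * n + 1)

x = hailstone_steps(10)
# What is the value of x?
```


hailstone_steps(10)
10 is even -> hailstone_steps(5)
5 is odd -> 3*5+1 = 16 -> hailstone_steps(16)
16 is even -> hailstone_steps(8)
8 is even -> hailstone_steps(4)
4 is even -> hailstone_steps(2)
2 is even -> hailstone_steps(1)
Reached 1 after 6 steps
= 6


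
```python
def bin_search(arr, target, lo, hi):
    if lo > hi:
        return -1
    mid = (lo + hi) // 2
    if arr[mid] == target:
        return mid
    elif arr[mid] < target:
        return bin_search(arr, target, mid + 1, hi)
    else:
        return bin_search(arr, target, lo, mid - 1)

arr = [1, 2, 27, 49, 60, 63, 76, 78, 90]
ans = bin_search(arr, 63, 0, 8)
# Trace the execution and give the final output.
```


bin_search(arr, 63, 0, 8)
lo=0, hi=8, mid=4, arr[mid]=60
60 < 63, search right half
lo=5, hi=8, mid=6, arr[mid]=76
76 > 63, search left half
lo=5, hi=5, mid=5, arr[mid]=63
arr[5] == 63, found at index 5
= 5


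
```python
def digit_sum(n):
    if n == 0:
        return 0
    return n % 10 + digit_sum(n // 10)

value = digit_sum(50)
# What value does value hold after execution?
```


digit_sum(50)
= 0 + digit_sum(5)
= 0 + 5 + digit_sum(0)
= 0 + 5 + 0
= 5


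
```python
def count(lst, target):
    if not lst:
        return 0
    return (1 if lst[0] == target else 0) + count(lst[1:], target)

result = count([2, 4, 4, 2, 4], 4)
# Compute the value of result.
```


count([2, 4, 4, 2, 4], 4)
lst[0]=2 != 4: 0 + count([4, 4, 2, 4], 4)
lst[0]=4 == 4: 1 + count([4, 2, 4], 4)
lst[0]=4 == 4: 1 + count([2, 4], 4)
lst[0]=2 != 4: 0 + count([4], 4)
lst[0]=4 == 4: 1 + count([], 4)
= 3


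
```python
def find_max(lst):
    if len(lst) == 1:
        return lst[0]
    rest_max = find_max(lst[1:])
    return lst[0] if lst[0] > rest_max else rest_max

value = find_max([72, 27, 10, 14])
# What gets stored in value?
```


find_max([72, 27, 10, 14])
= compare 72 with find_max([27, 10, 14])
= compare 27 with find_max([10, 14])
= compare 10 with find_max([14])
Base: find_max([14]) = 14
compare 10 with 14: max = 14
compare 27 with 14: max = 27
compare 72 with 27: max = 72
= 72


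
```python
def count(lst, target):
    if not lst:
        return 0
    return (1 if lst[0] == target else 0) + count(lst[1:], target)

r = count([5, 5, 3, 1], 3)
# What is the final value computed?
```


count([5, 5, 3, 1], 3)
lst[0]=5 != 3: 0 + count([5, 3, 1], 3)
lst[0]=5 != 3: 0 + count([3, 1], 3)
lst[0]=3 == 3: 1 + count([1], 3)
lst[0]=1 != 3: 0 + count([], 3)
= 1


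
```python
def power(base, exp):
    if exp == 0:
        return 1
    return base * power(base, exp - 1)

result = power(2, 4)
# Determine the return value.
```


power(2, 4)
= 2 * power(2, 3)
= 2 * 2 * power(2, 2)
= 2 * 2 * 2 * power(2, 1)
= 2 * 2 * 2 * 2 * power(2, 0)
= 2 * 2 * 2 * 2 * 1
= 16


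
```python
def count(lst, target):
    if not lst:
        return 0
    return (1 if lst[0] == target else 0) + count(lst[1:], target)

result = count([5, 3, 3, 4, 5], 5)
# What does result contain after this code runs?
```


count([5, 3, 3, 4, 5], 5)
lst[0]=5 == 5: 1 + count([3, 3, 4, 5], 5)
lst[0]=3 != 5: 0 + count([3, 4, 5], 5)
lst[0]=3 != 5: 0 + count([4, 5], 5)
lst[0]=4 != 5: 0 + count([5], 5)
lst[0]=5 == 5: 1 + count([], 5)
= 2


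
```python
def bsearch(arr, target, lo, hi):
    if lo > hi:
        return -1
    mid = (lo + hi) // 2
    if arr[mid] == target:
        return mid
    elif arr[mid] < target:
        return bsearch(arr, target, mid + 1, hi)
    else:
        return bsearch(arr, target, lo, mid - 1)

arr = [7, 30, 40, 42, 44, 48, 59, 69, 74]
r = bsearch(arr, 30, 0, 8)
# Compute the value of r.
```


bsearch(arr, 30, 0, 8)
lo=0, hi=8, mid=4, arr[mid]=44
44 > 30, search left half
lo=0, hi=3, mid=1, arr[mid]=30
arr[1] == 30, found at index 1
= 1


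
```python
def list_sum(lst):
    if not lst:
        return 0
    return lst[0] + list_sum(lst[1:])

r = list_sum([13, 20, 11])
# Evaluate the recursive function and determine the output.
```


list_sum([13, 20, 11])
= 13 + list_sum([20, 11])
= 13 + 20 + list_sum([11])
= 13 + 20 + 11 + list_sum([])
= 13 + 20 + 11 + 0
= 44


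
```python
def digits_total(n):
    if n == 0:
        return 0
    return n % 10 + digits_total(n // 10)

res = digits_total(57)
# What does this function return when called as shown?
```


digits_total(57)
= 7 + digits_total(5)
= 7 + 5 + digits_total(0)
= 7 + 5 + 0
= 12


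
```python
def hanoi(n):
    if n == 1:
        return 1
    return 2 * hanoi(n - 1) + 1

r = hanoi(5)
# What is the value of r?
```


hanoi(5)
= 2 * hanoi(4) + 1
= 2 * (2 * hanoi(3) + 1) + 1
= 2 * (2 * (2 * hanoi(2) + 1) + 1) + 1
= 2 * (2 * (2 * (2 * hanoi(1) + 1) + 1) + 1) + 1
Now compute bottom-up:
hanoi(1) = 1
hanoi(2) = 2 * 1 + 1 = 3
hanoi(3) = 2 * 3 + 1 = 7
hanoi(4) = 2 * 7 + 1 = 15
hanoi(5) = 2 * 15 + 1 = 31
= 31


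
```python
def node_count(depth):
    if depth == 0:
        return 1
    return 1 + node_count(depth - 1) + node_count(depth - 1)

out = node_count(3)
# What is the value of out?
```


node_count(3)
= 1 + node_count(2) + node_count(2)
= 1 + 2 * node_count(2)
node_count(k) = 2^(k+1) - 1
node_count(0) = 1
node_count(1) = 3
node_count(2) = 7
node_count(3) = 15
node_count(3) = 2^4 - 1 = 15


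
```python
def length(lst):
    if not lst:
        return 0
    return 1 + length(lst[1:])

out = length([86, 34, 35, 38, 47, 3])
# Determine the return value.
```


length([86, 34, 35, 38, 47, 3])
= 1 + length([34, 35, 38, 47, 3])
= 1 + 1 + length([35, 38, 47, 3])
= 1 + 1 + 1 + length([38, 47, 3])
= 1 + 1 + 1 + 1 + length([47, 3])
= 1 + 1 + 1 + 1 + 1 + length([3])
= 1 + 1 + 1 + 1 + 1 + 1 + length([])
= 1 + 1 + 1 + 1 + 1 + 1 + 0
= 6


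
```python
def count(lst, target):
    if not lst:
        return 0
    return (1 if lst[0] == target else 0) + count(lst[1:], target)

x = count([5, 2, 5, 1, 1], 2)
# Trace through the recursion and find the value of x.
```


count([5, 2, 5, 1, 1], 2)
lst[0]=5 != 2: 0 + count([2, 5, 1, 1], 2)
lst[0]=2 == 2: 1 + count([5, 1, 1], 2)
lst[0]=5 != 2: 0 + count([1, 1], 2)
lst[0]=1 != 2: 0 + count([1], 2)
lst[0]=1 != 2: 0 + count([], 2)
= 1


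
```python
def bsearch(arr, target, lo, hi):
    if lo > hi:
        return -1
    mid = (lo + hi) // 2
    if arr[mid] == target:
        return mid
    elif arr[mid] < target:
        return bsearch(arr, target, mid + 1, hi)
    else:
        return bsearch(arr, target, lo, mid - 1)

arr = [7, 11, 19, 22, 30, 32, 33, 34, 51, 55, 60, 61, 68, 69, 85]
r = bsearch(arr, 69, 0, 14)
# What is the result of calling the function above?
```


bsearch(arr, 69, 0, 14)
lo=0, hi=14, mid=7, arr[mid]=34
34 < 69, search right half
lo=8, hi=14, mid=11, arr[mid]=61
61 < 69, search right half
lo=12, hi=14, mid=13, arr[mid]=69
arr[13] == 69, found at index 13
= 13


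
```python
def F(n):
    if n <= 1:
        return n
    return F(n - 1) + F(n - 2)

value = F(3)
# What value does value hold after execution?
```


F(3)
= F(2) + F(1)
Computing bottom-up: F(0)=0, F(1)=1, F(2)=1, F(3)=2
= 2


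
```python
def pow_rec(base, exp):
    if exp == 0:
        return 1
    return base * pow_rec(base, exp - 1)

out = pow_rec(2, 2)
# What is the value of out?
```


pow_rec(2, 2)
= 2 * pow_rec(2, 1)
= 2 * 2 * pow_rec(2, 0)
= 2 * 2 * 1
= 4


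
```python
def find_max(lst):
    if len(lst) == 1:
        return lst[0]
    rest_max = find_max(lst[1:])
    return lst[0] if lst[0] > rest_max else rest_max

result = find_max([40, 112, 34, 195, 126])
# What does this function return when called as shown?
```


find_max([40, 112, 34, 195, 126])
= compare 40 with find_max([112, 34, 195, 126])
= compare 112 with find_max([34, 195, 126])
= compare 34 with find_max([195, 126])
= compare 195 with find_max([126])
Base: find_max([126]) = 126
compare 195 with 126: max = 195
compare 34 with 195: max = 195
compare 112 with 195: max = 195
compare 40 with 195: max = 195
= 195


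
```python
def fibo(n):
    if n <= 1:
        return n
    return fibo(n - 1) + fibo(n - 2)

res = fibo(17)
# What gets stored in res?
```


fibo(17)
= fibo(16) + fibo(15)
= (fibo(15) + fibo(14)) + fibo(15)
Computing bottom-up: fibo(0)=0, fibo(1)=1, fibo(2)=1, fibo(3)=2, fibo(4)=3, fibo(5)=5, fibo(6)=8, fibo(7)=13, fibo(8)=21, fibo(9)=34, fibo(10)=55, fibo(11)=89, fibo(12)=144, fibo(13)=233, fibo(14)=377, fibo(15)=610, fibo(16)=987, fibo(17)=1597
= 1597


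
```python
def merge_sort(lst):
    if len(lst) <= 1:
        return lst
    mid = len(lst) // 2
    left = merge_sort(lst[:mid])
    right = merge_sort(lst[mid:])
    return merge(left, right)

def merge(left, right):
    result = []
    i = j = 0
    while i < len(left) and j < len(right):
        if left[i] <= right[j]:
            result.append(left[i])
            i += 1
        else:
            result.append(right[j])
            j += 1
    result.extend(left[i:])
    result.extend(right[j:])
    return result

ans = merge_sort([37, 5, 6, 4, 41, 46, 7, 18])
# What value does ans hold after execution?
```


merge_sort([37, 5, 6, 4, 41, 46, 7, 18])
Split into [37, 5, 6, 4] and [41, 46, 7, 18]
Left sorted: [4, 5, 6, 37]
Right sorted: [7, 18, 41, 46]
Merge [4, 5, 6, 37] and [7, 18, 41, 46]
= [4, 5, 6, 7, 18, 37, 41, 46]


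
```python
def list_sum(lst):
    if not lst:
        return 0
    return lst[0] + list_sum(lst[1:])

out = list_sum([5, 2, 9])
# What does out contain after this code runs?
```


list_sum([5, 2, 9])
= 5 + list_sum([2, 9])
= 5 + 2 + list_sum([9])
= 5 + 2 + 9 + list_sum([])
= 5 + 2 + 9 + 0
= 16


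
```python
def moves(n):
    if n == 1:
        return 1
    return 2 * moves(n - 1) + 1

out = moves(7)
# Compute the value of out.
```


moves(7)
= 2 * moves(6) + 1
= 2 * (2 * moves(5) + 1) + 1
= 2 * (2 * (2 * moves(4) + 1) + 1) + 1
= 2 * (2 * (2 * (2 * moves(3) + 1) + 1) + 1) + 1
= 2 * (2 * (2 * (2 * (2 * moves(2) + 1) + 1) + 1) + 1) + 1
= 2 * (2 * (2 * (2 * (2 * (2 * moves(1) + 1) + 1) + 1) + 1) + 1) + 1
Now compute bottom-up:
moves(1) = 1
moves(2) = 2 * 1 + 1 = 3
moves(3) = 2 * 3 + 1 = 7
moves(4) = 2 * 7 + 1 = 15
moves(5) = 2 * 15 + 1 = 31
moves(6) = 2 * 31 + 1 = 63
moves(7) = 2 * 63 + 1 = 127
= 127


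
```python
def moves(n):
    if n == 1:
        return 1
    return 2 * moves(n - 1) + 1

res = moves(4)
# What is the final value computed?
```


moves(4)
= 2 * moves(3) + 1
= 2 * (2 * moves(2) + 1) + 1
= 2 * (2 * (2 * moves(1) + 1) + 1) + 1
Now compute bottom-up:
moves(1) = 1
moves(2) = 2 * 1 + 1 = 3
moves(3) = 2 * 3 + 1 = 7
moves(4) = 2 * 7 + 1 = 15
= 15


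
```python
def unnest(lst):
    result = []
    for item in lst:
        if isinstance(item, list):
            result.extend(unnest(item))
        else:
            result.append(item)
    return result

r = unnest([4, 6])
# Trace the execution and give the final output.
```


unnest([4, 6])
Processing each element:
  4 is not a list -> append 4
  6 is not a list -> append 6
= [4, 6]


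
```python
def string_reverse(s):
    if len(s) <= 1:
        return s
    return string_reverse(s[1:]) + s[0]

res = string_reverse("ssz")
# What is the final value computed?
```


string_reverse("ssz")
= string_reverse("sz") + "s"
= string_reverse("z") + "s" + "s"
= "z" + "s" + "s"
= "zss"


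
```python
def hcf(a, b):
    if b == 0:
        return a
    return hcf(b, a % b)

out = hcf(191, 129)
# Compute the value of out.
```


hcf(191, 129)
= hcf(129, 191 % 129) = hcf(129, 62)
= hcf(62, 129 % 62) = hcf(62, 5)
= hcf(5, 62 % 5) = hcf(5, 2)
= hcf(2, 5 % 2) = hcf(2, 1)
= hcf(1, 2 % 1) = hcf(1, 0)
b == 0, return a = 1


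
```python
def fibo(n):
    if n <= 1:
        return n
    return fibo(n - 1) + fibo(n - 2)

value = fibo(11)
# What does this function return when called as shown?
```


fibo(11)
= fibo(10) + fibo(9)
= (fibo(9) + fibo(8)) + fibo(9)
Computing bottom-up: fibo(0)=0, fibo(1)=1, fibo(2)=1, fibo(3)=2, fibo(4)=3, fibo(5)=5, fibo(6)=8, fibo(7)=13, fibo(8)=21, fibo(9)=34, fibo(10)=55, fibo(11)=89
= 89


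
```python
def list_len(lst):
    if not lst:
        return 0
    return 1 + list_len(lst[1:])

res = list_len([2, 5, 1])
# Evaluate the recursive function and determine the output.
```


list_len([2, 5, 1])
= 1 + list_len([5, 1])
= 1 + 1 + list_len([1])
= 1 + 1 + 1 + list_len([])
= 1 + 1 + 1 + 0
= 3


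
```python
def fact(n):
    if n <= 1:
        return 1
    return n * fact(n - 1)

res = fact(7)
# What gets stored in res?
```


fact(7)
= 7 * fact(6)
= 7 * 6 * fact(5)
= 7 * 6 * 5 * fact(4)
= 7 * 6 * 5 * 4 * fact(3)
= 7 * 6 * 5 * 4 * 3 * fact(2)
= 7 * 6 * 5 * 4 * 3 * 2 * fact(1)
= 7 * 6 * 5 * 4 * 3 * 2 * 1
= 5040


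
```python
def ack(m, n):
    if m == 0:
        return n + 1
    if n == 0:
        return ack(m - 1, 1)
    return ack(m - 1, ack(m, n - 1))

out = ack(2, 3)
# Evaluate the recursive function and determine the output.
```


ack(2, 3)
= ack(1, ack(2, 2))
First compute ack(2, 2) = 7
= ack(1, 7)
= 9


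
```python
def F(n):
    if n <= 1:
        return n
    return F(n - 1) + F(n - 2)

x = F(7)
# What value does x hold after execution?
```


F(7)
= F(6) + F(5)
= (F(5) + F(4)) + F(5)
Computing bottom-up: F(0)=0, F(1)=1, F(2)=1, F(3)=2, F(4)=3, F(5)=5, F(6)=8, F(7)=13
= 13


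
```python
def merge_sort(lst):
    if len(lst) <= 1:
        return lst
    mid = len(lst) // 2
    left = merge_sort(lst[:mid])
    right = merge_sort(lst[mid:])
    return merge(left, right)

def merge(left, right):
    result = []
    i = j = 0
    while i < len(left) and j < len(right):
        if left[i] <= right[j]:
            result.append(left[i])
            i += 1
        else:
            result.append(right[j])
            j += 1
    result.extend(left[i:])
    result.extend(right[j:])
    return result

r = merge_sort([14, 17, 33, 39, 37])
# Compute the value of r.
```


merge_sort([14, 17, 33, 39, 37])
Split into [14, 17] and [33, 39, 37]
Left sorted: [14, 17]
Right sorted: [33, 37, 39]
Merge [14, 17] and [33, 37, 39]
= [14, 17, 33, 37, 39]


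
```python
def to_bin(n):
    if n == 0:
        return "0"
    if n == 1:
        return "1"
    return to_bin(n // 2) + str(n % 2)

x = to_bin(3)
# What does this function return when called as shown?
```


to_bin(3)
= to_bin(1) + "1"
= "1" + "1"
= "11"


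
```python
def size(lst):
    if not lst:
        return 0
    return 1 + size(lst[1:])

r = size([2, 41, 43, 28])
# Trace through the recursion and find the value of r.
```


size([2, 41, 43, 28])
= 1 + size([41, 43, 28])
= 1 + 1 + size([43, 28])
= 1 + 1 + 1 + size([28])
= 1 + 1 + 1 + 1 + size([])
= 1 + 1 + 1 + 1 + 0
= 4


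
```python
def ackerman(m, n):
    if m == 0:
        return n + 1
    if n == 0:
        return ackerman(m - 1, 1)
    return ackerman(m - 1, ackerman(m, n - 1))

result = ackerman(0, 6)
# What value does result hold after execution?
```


ackerman(0, 6)
m == 0: return 6 + 1 = 7
= 7


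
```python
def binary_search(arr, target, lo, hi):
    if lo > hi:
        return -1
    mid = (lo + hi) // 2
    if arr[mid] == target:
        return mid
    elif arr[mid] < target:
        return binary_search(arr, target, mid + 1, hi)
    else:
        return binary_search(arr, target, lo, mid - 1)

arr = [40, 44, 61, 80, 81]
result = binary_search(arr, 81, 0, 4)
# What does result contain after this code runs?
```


binary_search(arr, 81, 0, 4)
lo=0, hi=4, mid=2, arr[mid]=61
61 < 81, search right half
lo=3, hi=4, mid=3, arr[mid]=80
80 < 81, search right half
lo=4, hi=4, mid=4, arr[mid]=81
arr[4] == 81, found at index 4
= 4


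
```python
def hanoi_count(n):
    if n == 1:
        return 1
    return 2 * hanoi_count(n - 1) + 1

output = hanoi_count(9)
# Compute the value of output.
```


hanoi_count(9)
= 2 * hanoi_count(8) + 1
= 2 * (2 * hanoi_count(7) + 1) + 1
= 2 * (2 * (2 * hanoi_count(6) + 1) + 1) + 1
= 2 * (2 * (2 * (2 * hanoi_count(5) + 1) + 1) + 1) + 1
= 2 * (2 * (2 * (2 * (2 * hanoi_count(4) + 1) + 1) + 1) + 1) + 1
= 2 * (2 * (2 * (2 * (2 * (2 * hanoi_count(3) + 1) + 1) + 1) + 1) + 1) + 1
= 2 * (2 * (2 * (2 * (2 * (2 * (2 * hanoi_count(2) + 1) + 1) + 1) + 1) + 1) + 1) + 1
= 2 * (2 * (2 * (2 * (2 * (2 * (2 * (2 * hanoi_count(1) + 1) + 1) + 1) + 1) + 1) + 1) + 1) + 1
Now compute bottom-up:
hanoi_count(1) = 1
hanoi_count(2) = 2 * 1 + 1 = 3
hanoi_count(3) = 2 * 3 + 1 = 7
hanoi_count(4) = 2 * 7 + 1 = 15
hanoi_count(5) = 2 * 15 + 1 = 31
hanoi_count(6) = 2 * 31 + 1 = 63
hanoi_count(7) = 2 * 63 + 1 = 127
hanoi_count(8) = 2 * 127 + 1 = 255
hanoi_count(9) = 2 * 255 + 1 = 511
= 511


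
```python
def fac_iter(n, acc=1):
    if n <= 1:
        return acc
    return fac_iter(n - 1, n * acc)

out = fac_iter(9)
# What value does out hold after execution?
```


fac_iter(9, 1)
= fac_iter(8, 9 * 1) = fac_iter(8, 9)
= fac_iter(7, 8 * 9) = fac_iter(7, 72)
= fac_iter(6, 7 * 72) = fac_iter(6, 504)
= fac_iter(5, 6 * 504) = fac_iter(5, 3024)
= fac_iter(4, 5 * 3024) = fac_iter(4, 15120)
= fac_iter(3, 4 * 15120) = fac_iter(3, 60480)
= fac_iter(2, 3 * 60480) = fac_iter(2, 181440)
= fac_iter(1, 2 * 181440) = fac_iter(1, 362880)
n <= 1, return acc = 362880


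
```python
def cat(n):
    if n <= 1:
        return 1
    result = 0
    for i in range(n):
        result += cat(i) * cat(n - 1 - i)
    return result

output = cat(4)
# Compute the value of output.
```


cat(4)
= sum of cat(i) * cat(4-1-i) for i in 0..3
First compute sub-values bottom-up:
  cat(0) = 1, cat(1) = 1
  cat(2) = 1*1 + 1*1 = 2
  cat(3) = 1*2 + 1*1 + 2*1 = 5
Now cat(4):
  cat(0)*cat(3) = 1*5 = 5
  cat(1)*cat(2) = 1*2 = 2
  cat(2)*cat(1) = 2*1 = 2
  cat(3)*cat(0) = 5*1 = 5
= 5 + 2 + 2 + 5
= 14


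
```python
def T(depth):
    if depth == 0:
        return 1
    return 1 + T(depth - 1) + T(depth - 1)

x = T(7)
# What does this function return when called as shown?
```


T(7)
= 1 + T(6) + T(6)
= 1 + 2 * T(6)
T(k) = 2^(k+1) - 1
T(0) = 1
T(1) = 3
T(2) = 7
T(3) = 15
T(4) = 31
T(7) = 2^8 - 1 = 255


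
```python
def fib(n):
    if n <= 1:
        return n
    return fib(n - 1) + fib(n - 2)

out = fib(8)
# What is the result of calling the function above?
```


fib(8)
= fib(7) + fib(6)
= (fib(6) + fib(5)) + fib(6)
Computing bottom-up: fib(0)=0, fib(1)=1, fib(2)=1, fib(3)=2, fib(4)=3, fib(5)=5, fib(6)=8, fib(7)=13, fib(8)=21
= 21


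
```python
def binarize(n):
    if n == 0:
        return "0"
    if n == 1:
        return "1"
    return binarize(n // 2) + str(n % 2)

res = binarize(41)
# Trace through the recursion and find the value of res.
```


binarize(41)
= binarize(20) + "1"
= binarize(10) + "0" + "1"
= binarize(5) + "0" + "0" + "1"
= binarize(2) + "1" + "0" + "0" + "1"
= binarize(1) + "0" + "1" + "0" + "0" + "1"
= "1" + "0" + "1" + "0" + "0" + "1"
= "101001"


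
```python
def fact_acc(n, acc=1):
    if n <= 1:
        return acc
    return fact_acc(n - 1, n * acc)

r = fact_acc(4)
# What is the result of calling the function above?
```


fact_acc(4, 1)
= fact_acc(3, 4 * 1) = fact_acc(3, 4)
= fact_acc(2, 3 * 4) = fact_acc(2, 12)
= fact_acc(1, 2 * 12) = fact_acc(1, 24)
n <= 1, return acc = 24


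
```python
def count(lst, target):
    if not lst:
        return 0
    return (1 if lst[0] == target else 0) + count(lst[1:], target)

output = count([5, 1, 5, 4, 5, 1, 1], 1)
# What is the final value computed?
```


count([5, 1, 5, 4, 5, 1, 1], 1)
lst[0]=5 != 1: 0 + count([1, 5, 4, 5, 1, 1], 1)
lst[0]=1 == 1: 1 + count([5, 4, 5, 1, 1], 1)
lst[0]=5 != 1: 0 + count([4, 5, 1, 1], 1)
lst[0]=4 != 1: 0 + count([5, 1, 1], 1)
lst[0]=5 != 1: 0 + count([1, 1], 1)
lst[0]=1 == 1: 1 + count([1], 1)
lst[0]=1 == 1: 1 + count([], 1)
= 3


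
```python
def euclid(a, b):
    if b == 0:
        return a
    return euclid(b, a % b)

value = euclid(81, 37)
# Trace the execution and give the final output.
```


euclid(81, 37)
= euclid(37, 81 % 37) = euclid(37, 7)
= euclid(7, 37 % 7) = euclid(7, 2)
= euclid(2, 7 % 2) = euclid(2, 1)
= euclid(1, 2 % 1) = euclid(1, 0)
b == 0, return a = 1
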